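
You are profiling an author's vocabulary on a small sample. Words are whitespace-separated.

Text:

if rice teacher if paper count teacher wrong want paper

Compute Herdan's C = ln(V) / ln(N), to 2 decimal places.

N = 10, V = 7.
ln(V) = 1.945910, ln(N) = 2.302585
C = 1.945910 / 2.302585 = 0.85

0.85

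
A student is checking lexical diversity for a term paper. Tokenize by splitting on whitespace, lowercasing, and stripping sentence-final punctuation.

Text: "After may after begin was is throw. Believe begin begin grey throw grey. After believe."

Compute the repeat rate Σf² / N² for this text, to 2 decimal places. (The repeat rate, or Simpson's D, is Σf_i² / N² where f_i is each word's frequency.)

0.15

Frequencies: after:3, begin:3, throw:2, believe:2, grey:2, may:1, was:1, is:1
Σf² = 33; N² = 225
Repeat rate = 33 / 225 = 0.15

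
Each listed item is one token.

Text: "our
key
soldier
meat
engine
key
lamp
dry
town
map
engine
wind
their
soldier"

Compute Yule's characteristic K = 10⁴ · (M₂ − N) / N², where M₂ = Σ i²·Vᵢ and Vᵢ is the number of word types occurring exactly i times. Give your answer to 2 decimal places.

306.12

Frequencies: key:2, soldier:2, engine:2, our:1, meat:1, lamp:1, dry:1, town:1, map:1, wind:1, their:1
N = 14. Frequency spectrum: V_1=8, V_2=3
M₂ = 1²·8 + 2²·3 = 20
K = 10000 × (20 − 14) / 14² = 306.12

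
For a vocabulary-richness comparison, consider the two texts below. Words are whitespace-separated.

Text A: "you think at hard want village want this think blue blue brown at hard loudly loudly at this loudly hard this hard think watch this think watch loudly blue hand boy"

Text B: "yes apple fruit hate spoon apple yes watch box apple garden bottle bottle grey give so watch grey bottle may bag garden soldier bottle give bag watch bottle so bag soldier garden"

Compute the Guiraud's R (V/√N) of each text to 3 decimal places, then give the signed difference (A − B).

A: V=13, N=31, R=2.335
B: V=15, N=32, R=2.652
Difference = 2.335 − 2.652 = -0.317

-0.317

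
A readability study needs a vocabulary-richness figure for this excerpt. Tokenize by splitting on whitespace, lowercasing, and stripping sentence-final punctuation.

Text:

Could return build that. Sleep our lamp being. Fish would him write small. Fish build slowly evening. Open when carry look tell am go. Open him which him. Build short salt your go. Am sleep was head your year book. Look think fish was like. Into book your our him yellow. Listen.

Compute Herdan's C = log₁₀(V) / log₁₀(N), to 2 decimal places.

0.90

N = 52, V = 35.
log₁₀(V) = 1.544068, log₁₀(N) = 1.716003
C = 1.544068 / 1.716003 = 0.90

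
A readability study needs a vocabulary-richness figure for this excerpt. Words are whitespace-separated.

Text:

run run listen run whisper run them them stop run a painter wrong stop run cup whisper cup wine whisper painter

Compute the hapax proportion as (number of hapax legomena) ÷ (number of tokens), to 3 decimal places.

Frequencies: run:6, whisper:3, them:2, stop:2, painter:2, cup:2, listen:1, a:1, wrong:1, wine:1
Hapax count = 4; token count = 21.
Ratio = 4 / 21 = 0.190

0.190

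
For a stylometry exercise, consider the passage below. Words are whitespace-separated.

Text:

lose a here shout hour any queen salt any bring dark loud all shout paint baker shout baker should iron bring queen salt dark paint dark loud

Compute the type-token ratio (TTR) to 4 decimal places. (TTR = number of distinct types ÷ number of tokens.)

N = 27 tokens, V = 16 types.
TTR = V / N = 16 / 27 = 0.5926

0.5926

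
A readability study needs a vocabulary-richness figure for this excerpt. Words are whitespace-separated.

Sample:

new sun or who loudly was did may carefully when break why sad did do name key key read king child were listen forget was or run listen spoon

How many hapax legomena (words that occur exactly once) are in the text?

19

Frequencies: or:2, was:2, did:2, key:2, listen:2, new:1, sun:1, who:1, loudly:1, may:1, carefully:1, when:1, break:1, why:1, sad:1, do:1, name:1, read:1, king:1, child:1, … (4 more, each freq 1)
Hapax (freq=1): break, carefully, child, do, forget, king, loudly, may, name, new, read, run, sad, spoon, sun, were, when, who, why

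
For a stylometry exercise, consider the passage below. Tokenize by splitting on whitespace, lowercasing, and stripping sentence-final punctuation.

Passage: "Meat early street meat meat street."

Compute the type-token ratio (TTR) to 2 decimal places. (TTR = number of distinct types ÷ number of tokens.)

0.50

N = 6 tokens, V = 3 types.
TTR = V / N = 3 / 6 = 0.50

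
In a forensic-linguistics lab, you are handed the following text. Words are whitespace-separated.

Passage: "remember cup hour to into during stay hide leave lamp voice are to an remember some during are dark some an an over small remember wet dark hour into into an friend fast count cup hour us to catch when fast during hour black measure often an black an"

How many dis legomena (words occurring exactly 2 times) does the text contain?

Frequencies: an:6, hour:4, remember:3, to:3, into:3, during:3, cup:2, are:2, some:2, dark:2, fast:2, black:2, stay:1, hide:1, leave:1, lamp:1, voice:1, over:1, small:1, wet:1, … (7 more, each freq 1)
Words with frequency 2: are, black, cup, dark, fast, some

6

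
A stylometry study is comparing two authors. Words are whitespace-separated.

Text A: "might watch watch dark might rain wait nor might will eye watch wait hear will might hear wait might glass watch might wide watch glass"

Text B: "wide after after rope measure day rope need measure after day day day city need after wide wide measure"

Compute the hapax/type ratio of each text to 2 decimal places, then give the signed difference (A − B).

0.31

A: hapax=5, V=11, ratio=0.45
B: hapax=1, V=7, ratio=0.14
Difference = 0.45 − 0.14 = 0.31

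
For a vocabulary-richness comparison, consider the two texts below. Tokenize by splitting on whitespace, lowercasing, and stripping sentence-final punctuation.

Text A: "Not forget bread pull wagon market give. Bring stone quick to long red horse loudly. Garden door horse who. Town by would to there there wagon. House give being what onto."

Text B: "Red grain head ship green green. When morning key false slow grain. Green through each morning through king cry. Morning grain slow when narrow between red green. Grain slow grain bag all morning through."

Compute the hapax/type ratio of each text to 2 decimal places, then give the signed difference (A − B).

0.20

A: hapax=21, V=26, ratio=0.81
B: hapax=11, V=18, ratio=0.61
Difference = 0.81 − 0.61 = 0.20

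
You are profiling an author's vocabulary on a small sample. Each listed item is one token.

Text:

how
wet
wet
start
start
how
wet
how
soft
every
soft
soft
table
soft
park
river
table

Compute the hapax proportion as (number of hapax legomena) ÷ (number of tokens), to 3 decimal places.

Frequencies: soft:4, how:3, wet:3, start:2, table:2, every:1, park:1, river:1
Hapax count = 3; token count = 17.
Ratio = 3 / 17 = 0.176

0.176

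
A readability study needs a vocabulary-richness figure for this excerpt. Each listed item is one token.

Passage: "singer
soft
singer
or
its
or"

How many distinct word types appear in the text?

4

Distinct types: {its, or, singer, soft}
V = 4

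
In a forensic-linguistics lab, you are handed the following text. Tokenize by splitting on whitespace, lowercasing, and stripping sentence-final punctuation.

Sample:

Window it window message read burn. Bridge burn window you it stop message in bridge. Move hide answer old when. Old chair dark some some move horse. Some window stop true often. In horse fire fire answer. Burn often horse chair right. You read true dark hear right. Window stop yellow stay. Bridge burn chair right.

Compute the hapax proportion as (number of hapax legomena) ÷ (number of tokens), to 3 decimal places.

Frequencies: window:5, burn:4, bridge:3, stop:3, chair:3, some:3, horse:3, right:3, it:2, message:2, read:2, you:2, in:2, move:2, answer:2, old:2, dark:2, true:2, often:2, fire:2, … (5 more, each freq 1)
Hapax count = 5; token count = 56.
Ratio = 5 / 56 = 0.089

0.089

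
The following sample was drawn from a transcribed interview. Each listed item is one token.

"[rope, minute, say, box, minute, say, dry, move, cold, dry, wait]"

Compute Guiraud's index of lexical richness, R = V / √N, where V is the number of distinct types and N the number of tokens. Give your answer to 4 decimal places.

2.4121

N = 11, V = 8.
√N = 3.316625
R = 8 / 3.316625 = 2.4121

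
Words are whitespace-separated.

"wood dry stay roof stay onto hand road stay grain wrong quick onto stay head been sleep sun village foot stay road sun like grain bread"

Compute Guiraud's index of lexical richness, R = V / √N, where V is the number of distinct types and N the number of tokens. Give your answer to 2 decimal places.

N = 26, V = 18.
√N = 5.099020
R = 18 / 5.099020 = 3.53

3.53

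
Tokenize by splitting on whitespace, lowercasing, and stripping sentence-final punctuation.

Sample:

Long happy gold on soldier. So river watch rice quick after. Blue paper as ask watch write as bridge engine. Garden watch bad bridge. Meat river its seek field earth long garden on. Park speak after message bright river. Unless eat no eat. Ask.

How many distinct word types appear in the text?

32

Distinct types: {after, as, ask, bad, blue, bridge, bright, earth, eat, engine, field, garden, gold, happy, its, long, meat, message, no, on, paper, park, quick, rice, river, seek, so, soldier, speak, unless, watch, write}
V = 32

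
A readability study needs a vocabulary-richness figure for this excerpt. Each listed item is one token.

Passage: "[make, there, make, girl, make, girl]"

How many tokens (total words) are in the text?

Tokens: make, there, make, girl, make, girl
N = 6

6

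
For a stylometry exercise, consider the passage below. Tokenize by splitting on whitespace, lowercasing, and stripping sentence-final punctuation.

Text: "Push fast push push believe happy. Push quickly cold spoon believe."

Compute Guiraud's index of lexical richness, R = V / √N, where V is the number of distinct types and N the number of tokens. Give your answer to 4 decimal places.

2.1106

N = 11, V = 7.
√N = 3.316625
R = 7 / 3.316625 = 2.1106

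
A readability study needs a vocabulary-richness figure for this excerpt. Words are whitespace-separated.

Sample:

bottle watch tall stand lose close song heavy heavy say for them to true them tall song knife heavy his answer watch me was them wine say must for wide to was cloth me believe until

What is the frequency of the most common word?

3

Frequencies: heavy:3, them:3, watch:2, tall:2, song:2, say:2, for:2, to:2, me:2, was:2, bottle:1, stand:1, lose:1, close:1, true:1, knife:1, his:1, answer:1, wine:1, must:1, … (4 more, each freq 1)
Most common: 'heavy' with frequency 3.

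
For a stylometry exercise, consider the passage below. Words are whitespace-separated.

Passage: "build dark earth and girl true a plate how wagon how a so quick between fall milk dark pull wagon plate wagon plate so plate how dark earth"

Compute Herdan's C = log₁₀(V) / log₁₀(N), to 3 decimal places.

0.832

N = 28, V = 16.
log₁₀(V) = 1.204120, log₁₀(N) = 1.447158
C = 1.204120 / 1.447158 = 0.832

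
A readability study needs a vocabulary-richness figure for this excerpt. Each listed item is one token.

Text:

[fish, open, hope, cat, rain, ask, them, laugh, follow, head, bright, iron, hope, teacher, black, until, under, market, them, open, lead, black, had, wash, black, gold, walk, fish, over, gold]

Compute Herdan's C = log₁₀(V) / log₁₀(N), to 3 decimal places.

N = 30, V = 23.
log₁₀(V) = 1.361728, log₁₀(N) = 1.477121
C = 1.361728 / 1.477121 = 0.922

0.922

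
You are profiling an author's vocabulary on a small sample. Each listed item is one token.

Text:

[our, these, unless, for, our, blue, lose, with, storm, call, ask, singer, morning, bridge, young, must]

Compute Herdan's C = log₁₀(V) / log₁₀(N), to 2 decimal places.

0.98

N = 16, V = 15.
log₁₀(V) = 1.176091, log₁₀(N) = 1.204120
C = 1.176091 / 1.204120 = 0.98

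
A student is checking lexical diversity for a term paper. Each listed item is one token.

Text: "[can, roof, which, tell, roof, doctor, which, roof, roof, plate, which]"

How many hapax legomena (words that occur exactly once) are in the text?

Frequencies: roof:4, which:3, can:1, tell:1, doctor:1, plate:1
Hapax (freq=1): can, doctor, plate, tell

4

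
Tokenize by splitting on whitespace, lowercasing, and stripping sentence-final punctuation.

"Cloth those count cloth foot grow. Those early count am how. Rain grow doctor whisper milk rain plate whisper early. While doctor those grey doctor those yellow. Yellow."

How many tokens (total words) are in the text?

28

Tokens: cloth, those, count, cloth, foot, grow, those, early, count, am, how, rain, grow, doctor, whisper, milk, rain, plate, whisper, early, while, doctor, those, grey, doctor, those, yellow, yellow
N = 28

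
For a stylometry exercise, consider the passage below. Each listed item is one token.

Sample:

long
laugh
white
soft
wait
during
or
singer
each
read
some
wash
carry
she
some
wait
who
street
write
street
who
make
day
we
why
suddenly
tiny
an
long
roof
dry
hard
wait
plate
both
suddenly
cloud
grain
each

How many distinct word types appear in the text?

31

Distinct types: {an, both, carry, cloud, day, dry, during, each, grain, hard, laugh, long, make, or, plate, read, roof, she, singer, soft, some, street, suddenly, tiny, wait, wash, we, white, who, why, write}
V = 31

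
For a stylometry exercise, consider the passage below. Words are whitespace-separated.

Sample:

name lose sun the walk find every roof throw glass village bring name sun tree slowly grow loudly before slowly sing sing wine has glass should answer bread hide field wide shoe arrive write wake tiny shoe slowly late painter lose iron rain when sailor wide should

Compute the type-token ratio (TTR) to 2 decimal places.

N = 47 tokens, V = 37 types.
TTR = V / N = 37 / 47 = 0.79

0.79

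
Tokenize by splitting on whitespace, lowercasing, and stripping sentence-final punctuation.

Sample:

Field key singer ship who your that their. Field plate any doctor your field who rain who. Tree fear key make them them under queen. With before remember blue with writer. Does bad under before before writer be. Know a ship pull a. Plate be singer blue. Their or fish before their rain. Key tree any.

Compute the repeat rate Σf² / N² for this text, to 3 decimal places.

0.038

Frequencies: before:4, field:3, key:3, who:3, their:3, singer:2, ship:2, your:2, plate:2, any:2, rain:2, tree:2, them:2, under:2, with:2, blue:2, writer:2, be:2, a:2, that:1, … (11 more, each freq 1)
Σf² = 120; N² = 3136
Repeat rate = 120 / 3136 = 0.038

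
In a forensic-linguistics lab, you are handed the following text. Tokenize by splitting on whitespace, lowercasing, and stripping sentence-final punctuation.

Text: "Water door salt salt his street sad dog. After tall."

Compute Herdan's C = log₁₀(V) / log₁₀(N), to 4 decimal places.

0.9542

N = 10, V = 9.
log₁₀(V) = 0.954243, log₁₀(N) = 1.000000
C = 0.954243 / 1.000000 = 0.9542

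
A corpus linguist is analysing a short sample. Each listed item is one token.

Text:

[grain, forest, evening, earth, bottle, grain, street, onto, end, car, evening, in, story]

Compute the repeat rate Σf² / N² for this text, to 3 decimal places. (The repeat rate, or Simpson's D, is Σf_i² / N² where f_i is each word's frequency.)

Frequencies: grain:2, evening:2, forest:1, earth:1, bottle:1, street:1, onto:1, end:1, car:1, in:1, story:1
Σf² = 17; N² = 169
Repeat rate = 17 / 169 = 0.101

0.101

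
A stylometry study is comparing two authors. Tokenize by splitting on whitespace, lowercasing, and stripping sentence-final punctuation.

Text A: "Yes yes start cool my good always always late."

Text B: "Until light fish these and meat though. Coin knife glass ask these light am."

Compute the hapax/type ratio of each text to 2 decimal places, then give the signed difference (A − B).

-0.12

A: hapax=5, V=7, ratio=0.71
B: hapax=10, V=12, ratio=0.83
Difference = 0.71 − 0.83 = -0.12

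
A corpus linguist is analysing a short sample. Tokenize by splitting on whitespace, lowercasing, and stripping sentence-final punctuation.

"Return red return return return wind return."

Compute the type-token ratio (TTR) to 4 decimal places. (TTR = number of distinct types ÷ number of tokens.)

N = 7 tokens, V = 3 types.
TTR = V / N = 3 / 7 = 0.4286

0.4286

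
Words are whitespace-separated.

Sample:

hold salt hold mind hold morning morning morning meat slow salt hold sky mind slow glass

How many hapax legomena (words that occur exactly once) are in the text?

3

Frequencies: hold:4, morning:3, salt:2, mind:2, slow:2, meat:1, sky:1, glass:1
Hapax (freq=1): glass, meat, sky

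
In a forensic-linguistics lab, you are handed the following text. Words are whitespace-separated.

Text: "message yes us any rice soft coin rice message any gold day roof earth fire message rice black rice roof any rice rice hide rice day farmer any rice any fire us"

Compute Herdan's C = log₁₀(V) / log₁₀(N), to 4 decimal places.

N = 32, V = 15.
log₁₀(V) = 1.176091, log₁₀(N) = 1.505150
C = 1.176091 / 1.505150 = 0.7814

0.7814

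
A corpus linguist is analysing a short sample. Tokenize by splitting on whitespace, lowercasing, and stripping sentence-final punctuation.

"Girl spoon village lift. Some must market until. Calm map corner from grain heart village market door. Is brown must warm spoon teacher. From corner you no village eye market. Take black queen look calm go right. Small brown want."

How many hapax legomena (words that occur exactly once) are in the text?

22

Frequencies: village:3, market:3, spoon:2, must:2, calm:2, corner:2, from:2, brown:2, girl:1, lift:1, some:1, until:1, map:1, grain:1, heart:1, door:1, is:1, warm:1, teacher:1, you:1, … (10 more, each freq 1)
Hapax (freq=1): black, door, eye, girl, go, grain, heart, is, lift, look, map, no, queen, right, small, some, take, teacher, until, want, warm, you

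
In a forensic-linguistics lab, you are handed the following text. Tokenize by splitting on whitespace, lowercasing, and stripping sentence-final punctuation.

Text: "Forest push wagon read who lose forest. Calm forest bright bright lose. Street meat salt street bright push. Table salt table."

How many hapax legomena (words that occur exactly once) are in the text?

Frequencies: forest:3, bright:3, push:2, lose:2, street:2, salt:2, table:2, wagon:1, read:1, who:1, calm:1, meat:1
Hapax (freq=1): calm, meat, read, wagon, who

5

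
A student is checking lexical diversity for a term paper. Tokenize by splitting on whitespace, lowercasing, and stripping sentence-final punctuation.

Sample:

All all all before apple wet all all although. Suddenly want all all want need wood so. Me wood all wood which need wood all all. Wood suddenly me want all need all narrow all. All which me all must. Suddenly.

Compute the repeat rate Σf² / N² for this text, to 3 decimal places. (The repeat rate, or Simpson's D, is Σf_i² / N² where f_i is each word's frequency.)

Frequencies: all:15, wood:5, suddenly:3, want:3, need:3, me:3, which:2, before:1, apple:1, wet:1, although:1, so:1, narrow:1, must:1
Σf² = 297; N² = 1681
Repeat rate = 297 / 1681 = 0.177

0.177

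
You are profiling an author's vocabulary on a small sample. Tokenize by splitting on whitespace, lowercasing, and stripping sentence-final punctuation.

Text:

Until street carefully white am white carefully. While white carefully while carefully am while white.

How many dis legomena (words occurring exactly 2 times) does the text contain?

Frequencies: carefully:4, white:4, while:3, am:2, until:1, street:1
Words with frequency 2: am

1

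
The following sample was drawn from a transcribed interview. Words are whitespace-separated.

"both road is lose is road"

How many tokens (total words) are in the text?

6

Tokens: both, road, is, lose, is, road
N = 6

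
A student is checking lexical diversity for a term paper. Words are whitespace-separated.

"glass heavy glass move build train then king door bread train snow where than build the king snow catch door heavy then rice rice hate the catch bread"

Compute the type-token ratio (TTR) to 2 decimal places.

N = 28 tokens, V = 16 types.
TTR = V / N = 16 / 28 = 0.57

0.57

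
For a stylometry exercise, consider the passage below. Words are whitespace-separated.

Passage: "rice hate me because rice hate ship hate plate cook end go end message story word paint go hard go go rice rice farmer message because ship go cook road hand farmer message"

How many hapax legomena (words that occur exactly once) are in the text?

8

Frequencies: go:5, rice:4, hate:3, message:3, because:2, ship:2, cook:2, end:2, farmer:2, me:1, plate:1, story:1, word:1, paint:1, hard:1, road:1, hand:1
Hapax (freq=1): hand, hard, me, paint, plate, road, story, word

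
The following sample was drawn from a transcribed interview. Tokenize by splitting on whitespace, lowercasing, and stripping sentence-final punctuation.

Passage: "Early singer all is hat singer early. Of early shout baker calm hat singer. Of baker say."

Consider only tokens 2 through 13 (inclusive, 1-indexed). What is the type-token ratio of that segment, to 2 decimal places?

Segment tokens 2–13: singer, all, is, hat, singer, early, of, early, shout, baker, calm, hat
Segment N = 12, segment V = 9.
TTR = 9 / 12 = 0.75

0.75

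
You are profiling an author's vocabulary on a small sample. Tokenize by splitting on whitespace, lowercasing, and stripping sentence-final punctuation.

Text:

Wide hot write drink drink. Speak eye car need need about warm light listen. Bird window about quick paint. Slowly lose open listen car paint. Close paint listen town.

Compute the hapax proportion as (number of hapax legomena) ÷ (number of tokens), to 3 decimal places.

0.517

Frequencies: listen:3, paint:3, drink:2, car:2, need:2, about:2, wide:1, hot:1, write:1, speak:1, eye:1, warm:1, light:1, bird:1, window:1, quick:1, slowly:1, lose:1, open:1, close:1, … (1 more, each freq 1)
Hapax count = 15; token count = 29.
Ratio = 15 / 29 = 0.517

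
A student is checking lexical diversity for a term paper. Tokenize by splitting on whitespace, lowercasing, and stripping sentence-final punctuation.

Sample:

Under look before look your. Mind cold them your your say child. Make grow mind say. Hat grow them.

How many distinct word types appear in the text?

Distinct types: {before, child, cold, grow, hat, look, make, mind, say, them, under, your}
V = 12

12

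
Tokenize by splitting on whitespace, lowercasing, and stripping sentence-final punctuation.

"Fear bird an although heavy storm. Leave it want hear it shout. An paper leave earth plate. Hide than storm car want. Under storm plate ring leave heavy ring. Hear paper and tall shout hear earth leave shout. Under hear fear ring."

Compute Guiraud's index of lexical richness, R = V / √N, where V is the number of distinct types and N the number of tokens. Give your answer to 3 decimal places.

N = 42, V = 21.
√N = 6.480741
R = 21 / 6.480741 = 3.240

3.240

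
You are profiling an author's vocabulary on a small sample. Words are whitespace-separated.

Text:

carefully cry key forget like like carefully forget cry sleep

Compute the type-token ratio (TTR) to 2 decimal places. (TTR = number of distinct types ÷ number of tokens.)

0.60

N = 10 tokens, V = 6 types.
TTR = V / N = 6 / 10 = 0.60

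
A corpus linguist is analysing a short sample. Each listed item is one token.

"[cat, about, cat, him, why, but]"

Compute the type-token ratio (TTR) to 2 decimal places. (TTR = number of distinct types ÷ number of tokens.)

N = 6 tokens, V = 5 types.
TTR = V / N = 5 / 6 = 0.83

0.83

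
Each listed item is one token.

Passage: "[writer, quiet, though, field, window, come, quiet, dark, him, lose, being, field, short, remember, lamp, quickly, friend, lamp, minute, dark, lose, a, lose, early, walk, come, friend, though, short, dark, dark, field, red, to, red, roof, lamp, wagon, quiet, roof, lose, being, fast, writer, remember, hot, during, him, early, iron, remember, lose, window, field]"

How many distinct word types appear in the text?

27

Distinct types: {a, being, come, dark, during, early, fast, field, friend, him, hot, iron, lamp, lose, minute, quickly, quiet, red, remember, roof, short, though, to, wagon, walk, window, writer}
V = 27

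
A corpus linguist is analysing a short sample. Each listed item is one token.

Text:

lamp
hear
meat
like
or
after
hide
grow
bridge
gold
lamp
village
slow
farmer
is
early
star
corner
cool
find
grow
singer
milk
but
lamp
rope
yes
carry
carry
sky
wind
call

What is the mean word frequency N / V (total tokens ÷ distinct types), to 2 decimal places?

1.14

N = 32 tokens, V = 28 types.
Mean frequency = N / V = 32 / 28 = 1.14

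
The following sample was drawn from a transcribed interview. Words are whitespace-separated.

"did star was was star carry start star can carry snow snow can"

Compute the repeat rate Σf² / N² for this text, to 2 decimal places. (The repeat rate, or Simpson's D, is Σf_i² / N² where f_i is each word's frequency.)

0.16

Frequencies: star:3, was:2, carry:2, can:2, snow:2, did:1, start:1
Σf² = 27; N² = 169
Repeat rate = 27 / 169 = 0.16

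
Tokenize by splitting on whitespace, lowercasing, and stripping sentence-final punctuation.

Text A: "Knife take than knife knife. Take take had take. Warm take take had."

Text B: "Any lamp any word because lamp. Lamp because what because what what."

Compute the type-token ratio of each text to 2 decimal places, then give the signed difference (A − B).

TTR(A) = 5/13 = 0.38
TTR(B) = 5/12 = 0.42
Difference = 0.38 − 0.42 = -0.04

-0.04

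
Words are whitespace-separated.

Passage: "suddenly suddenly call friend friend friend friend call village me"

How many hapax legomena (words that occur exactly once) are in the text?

2

Frequencies: friend:4, suddenly:2, call:2, village:1, me:1
Hapax (freq=1): me, village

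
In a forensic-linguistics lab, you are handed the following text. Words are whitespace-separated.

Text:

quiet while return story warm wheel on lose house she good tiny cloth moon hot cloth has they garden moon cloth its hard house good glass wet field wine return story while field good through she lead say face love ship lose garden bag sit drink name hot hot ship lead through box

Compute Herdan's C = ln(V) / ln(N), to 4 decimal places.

0.8955

N = 53, V = 35.
ln(V) = 3.555348, ln(N) = 3.970292
C = 3.555348 / 3.970292 = 0.8955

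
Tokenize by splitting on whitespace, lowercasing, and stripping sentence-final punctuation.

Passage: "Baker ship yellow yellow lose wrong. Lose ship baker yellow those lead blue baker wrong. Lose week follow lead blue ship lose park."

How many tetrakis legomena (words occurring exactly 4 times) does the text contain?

Frequencies: lose:4, baker:3, ship:3, yellow:3, wrong:2, lead:2, blue:2, those:1, week:1, follow:1, park:1
Words with frequency 4: lose

1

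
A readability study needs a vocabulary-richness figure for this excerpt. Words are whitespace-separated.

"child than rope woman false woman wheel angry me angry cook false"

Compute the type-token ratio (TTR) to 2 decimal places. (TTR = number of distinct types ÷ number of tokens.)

N = 12 tokens, V = 9 types.
TTR = V / N = 9 / 12 = 0.75

0.75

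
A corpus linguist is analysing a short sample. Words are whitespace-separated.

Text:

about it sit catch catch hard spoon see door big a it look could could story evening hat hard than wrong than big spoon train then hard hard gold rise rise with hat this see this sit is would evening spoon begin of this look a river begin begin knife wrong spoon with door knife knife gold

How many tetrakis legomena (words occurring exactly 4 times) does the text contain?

Frequencies: hard:4, spoon:4, this:3, begin:3, knife:3, it:2, sit:2, catch:2, see:2, door:2, big:2, a:2, look:2, could:2, evening:2, hat:2, than:2, wrong:2, gold:2, rise:2, with:2, about:1, story:1, train:1, then:1, is:1, would:1, of:1, river:1
Words with frequency 4: hard, spoon

2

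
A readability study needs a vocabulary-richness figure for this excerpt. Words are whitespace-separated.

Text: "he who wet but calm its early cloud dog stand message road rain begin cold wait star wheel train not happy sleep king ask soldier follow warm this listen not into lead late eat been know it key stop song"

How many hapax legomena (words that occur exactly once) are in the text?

Frequencies: not:2, he:1, who:1, wet:1, but:1, calm:1, its:1, early:1, cloud:1, dog:1, stand:1, message:1, road:1, rain:1, begin:1, cold:1, wait:1, star:1, wheel:1, train:1, … (19 more, each freq 1)
Hapax (freq=1): ask, been, begin, but, calm, cloud, cold, dog, early, eat, follow, happy, he, into, it, its, key, king, know, late, lead, listen, message, rain, road, sleep, soldier, song, stand, star, stop, this, train, wait, warm, wet, wheel, who

38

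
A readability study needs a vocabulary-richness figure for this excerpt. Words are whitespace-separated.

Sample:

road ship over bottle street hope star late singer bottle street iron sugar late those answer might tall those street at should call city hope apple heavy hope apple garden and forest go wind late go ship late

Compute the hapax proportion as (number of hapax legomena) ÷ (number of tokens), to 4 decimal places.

0.4737

Frequencies: late:4, street:3, hope:3, ship:2, bottle:2, those:2, apple:2, go:2, road:1, over:1, star:1, singer:1, iron:1, sugar:1, answer:1, might:1, tall:1, at:1, should:1, call:1, … (6 more, each freq 1)
Hapax count = 18; token count = 38.
Ratio = 18 / 38 = 0.4737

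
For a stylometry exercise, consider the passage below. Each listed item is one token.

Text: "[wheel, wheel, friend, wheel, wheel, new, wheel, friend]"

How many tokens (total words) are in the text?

Tokens: wheel, wheel, friend, wheel, wheel, new, wheel, friend
N = 8

8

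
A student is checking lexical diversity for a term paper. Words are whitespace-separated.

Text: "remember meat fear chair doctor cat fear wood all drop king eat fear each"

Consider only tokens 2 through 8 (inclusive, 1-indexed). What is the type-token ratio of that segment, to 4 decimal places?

Segment tokens 2–8: meat, fear, chair, doctor, cat, fear, wood
Segment N = 7, segment V = 6.
TTR = 6 / 7 = 0.8571

0.8571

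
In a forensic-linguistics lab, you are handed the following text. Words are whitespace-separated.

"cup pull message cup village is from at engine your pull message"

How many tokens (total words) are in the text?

12

Tokens: cup, pull, message, cup, village, is, from, at, engine, your, pull, message
N = 12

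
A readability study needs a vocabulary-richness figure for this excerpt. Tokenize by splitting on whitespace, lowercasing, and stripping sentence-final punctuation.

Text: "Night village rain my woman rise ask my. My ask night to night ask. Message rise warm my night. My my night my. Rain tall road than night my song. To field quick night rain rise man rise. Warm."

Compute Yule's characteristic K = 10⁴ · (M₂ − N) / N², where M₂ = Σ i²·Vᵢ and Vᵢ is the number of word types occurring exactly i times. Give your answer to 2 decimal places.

828.40

Frequencies: my:8, night:7, rise:4, rain:3, ask:3, to:2, warm:2, village:1, woman:1, message:1, tall:1, road:1, than:1, song:1, field:1, quick:1, man:1
N = 39. Frequency spectrum: V_1=10, V_2=2, V_3=2, V_4=1, V_7=1, V_8=1
M₂ = 1²·10 + 2²·2 + 3²·2 + 4²·1 + 7²·1 + 8²·1 = 165
K = 10000 × (165 − 39) / 39² = 828.40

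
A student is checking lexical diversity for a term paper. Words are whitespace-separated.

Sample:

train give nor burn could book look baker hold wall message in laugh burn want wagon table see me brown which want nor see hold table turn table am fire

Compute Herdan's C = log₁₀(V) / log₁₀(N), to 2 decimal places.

N = 30, V = 23.
log₁₀(V) = 1.361728, log₁₀(N) = 1.477121
C = 1.361728 / 1.477121 = 0.92

0.92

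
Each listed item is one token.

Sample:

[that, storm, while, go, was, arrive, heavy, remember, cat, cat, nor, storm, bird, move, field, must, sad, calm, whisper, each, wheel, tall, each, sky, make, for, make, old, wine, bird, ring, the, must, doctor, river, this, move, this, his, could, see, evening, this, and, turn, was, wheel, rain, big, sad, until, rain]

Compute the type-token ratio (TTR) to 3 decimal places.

N = 52 tokens, V = 39 types.
TTR = V / N = 39 / 52 = 0.750

0.750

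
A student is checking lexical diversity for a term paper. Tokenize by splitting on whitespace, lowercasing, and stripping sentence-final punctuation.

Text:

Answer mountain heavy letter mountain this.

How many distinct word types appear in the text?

Distinct types: {answer, heavy, letter, mountain, this}
V = 5

5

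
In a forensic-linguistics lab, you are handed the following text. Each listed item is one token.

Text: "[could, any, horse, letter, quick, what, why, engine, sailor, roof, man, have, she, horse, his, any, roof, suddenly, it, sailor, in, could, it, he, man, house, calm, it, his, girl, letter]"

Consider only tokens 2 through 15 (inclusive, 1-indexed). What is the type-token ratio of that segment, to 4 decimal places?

0.9286

Segment tokens 2–15: any, horse, letter, quick, what, why, engine, sailor, roof, man, have, she, horse, his
Segment N = 14, segment V = 13.
TTR = 13 / 14 = 0.9286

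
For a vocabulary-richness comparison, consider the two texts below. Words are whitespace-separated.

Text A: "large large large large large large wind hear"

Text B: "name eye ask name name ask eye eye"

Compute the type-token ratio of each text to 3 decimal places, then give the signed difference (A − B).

TTR(A) = 3/8 = 0.375
TTR(B) = 3/8 = 0.375
Difference = 0.375 − 0.375 = 0.000

0.000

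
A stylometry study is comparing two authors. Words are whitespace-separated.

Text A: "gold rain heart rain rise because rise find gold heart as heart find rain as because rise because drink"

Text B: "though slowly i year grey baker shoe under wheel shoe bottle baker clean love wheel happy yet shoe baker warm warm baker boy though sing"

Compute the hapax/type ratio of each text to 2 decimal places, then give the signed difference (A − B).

-0.58

A: hapax=1, V=8, ratio=0.13
B: hapax=12, V=17, ratio=0.71
Difference = 0.13 − 0.71 = -0.58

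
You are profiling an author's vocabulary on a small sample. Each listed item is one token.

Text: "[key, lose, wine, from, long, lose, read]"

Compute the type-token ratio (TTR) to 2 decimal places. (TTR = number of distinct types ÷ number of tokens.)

0.86

N = 7 tokens, V = 6 types.
TTR = V / N = 6 / 7 = 0.86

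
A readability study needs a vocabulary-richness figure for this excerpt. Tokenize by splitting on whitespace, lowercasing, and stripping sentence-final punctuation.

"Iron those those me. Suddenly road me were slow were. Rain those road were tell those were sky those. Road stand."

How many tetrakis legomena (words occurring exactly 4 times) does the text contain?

Frequencies: those:5, were:4, road:3, me:2, iron:1, suddenly:1, slow:1, rain:1, tell:1, sky:1, stand:1
Words with frequency 4: were

1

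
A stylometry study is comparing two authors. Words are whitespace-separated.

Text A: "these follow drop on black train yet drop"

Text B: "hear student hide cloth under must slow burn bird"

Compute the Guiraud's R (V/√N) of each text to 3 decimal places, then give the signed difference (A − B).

A: V=7, N=8, R=2.475
B: V=9, N=9, R=3.000
Difference = 2.475 − 3.000 = -0.525

-0.525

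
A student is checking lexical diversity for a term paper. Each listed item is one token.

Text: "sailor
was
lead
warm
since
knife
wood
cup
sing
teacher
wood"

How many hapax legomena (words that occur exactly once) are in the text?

Frequencies: wood:2, sailor:1, was:1, lead:1, warm:1, since:1, knife:1, cup:1, sing:1, teacher:1
Hapax (freq=1): cup, knife, lead, sailor, since, sing, teacher, warm, was

9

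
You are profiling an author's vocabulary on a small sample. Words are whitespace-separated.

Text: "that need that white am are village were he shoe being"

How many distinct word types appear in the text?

10

Distinct types: {am, are, being, he, need, shoe, that, village, were, white}
V = 10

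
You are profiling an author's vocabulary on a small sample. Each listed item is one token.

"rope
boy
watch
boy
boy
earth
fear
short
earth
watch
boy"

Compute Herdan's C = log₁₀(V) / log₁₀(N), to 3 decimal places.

0.747

N = 11, V = 6.
log₁₀(V) = 0.778151, log₁₀(N) = 1.041393
C = 0.778151 / 1.041393 = 0.747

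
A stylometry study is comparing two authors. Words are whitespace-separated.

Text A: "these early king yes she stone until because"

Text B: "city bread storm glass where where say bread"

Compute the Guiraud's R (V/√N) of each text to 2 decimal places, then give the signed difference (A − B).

A: V=8, N=8, R=2.83
B: V=6, N=8, R=2.12
Difference = 2.83 − 2.12 = 0.71

0.71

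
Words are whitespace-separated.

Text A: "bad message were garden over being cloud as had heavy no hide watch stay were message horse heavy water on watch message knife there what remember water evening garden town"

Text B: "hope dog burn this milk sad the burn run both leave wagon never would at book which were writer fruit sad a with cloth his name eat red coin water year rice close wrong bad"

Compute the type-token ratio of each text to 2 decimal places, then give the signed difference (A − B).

TTR(A) = 23/30 = 0.77
TTR(B) = 33/35 = 0.94
Difference = 0.77 − 0.94 = -0.17

-0.17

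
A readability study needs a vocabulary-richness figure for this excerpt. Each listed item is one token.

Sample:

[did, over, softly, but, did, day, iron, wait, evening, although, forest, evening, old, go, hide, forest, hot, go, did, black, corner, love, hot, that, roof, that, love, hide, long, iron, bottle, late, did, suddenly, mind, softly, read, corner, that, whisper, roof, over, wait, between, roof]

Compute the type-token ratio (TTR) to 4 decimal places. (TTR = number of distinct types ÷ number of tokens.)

0.6000

N = 45 tokens, V = 27 types.
TTR = V / N = 27 / 45 = 0.6000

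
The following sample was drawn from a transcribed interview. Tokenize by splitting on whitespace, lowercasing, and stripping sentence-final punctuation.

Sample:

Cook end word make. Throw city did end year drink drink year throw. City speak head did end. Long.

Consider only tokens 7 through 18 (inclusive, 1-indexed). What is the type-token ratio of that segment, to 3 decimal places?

Segment tokens 7–18: did, end, year, drink, drink, year, throw, city, speak, head, did, end
Segment N = 12, segment V = 8.
TTR = 8 / 12 = 0.667

0.667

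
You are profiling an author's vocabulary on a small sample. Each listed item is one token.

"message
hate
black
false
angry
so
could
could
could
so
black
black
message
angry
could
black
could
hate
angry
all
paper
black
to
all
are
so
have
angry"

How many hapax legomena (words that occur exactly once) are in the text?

Frequencies: black:5, could:5, angry:4, so:3, message:2, hate:2, all:2, false:1, paper:1, to:1, are:1, have:1
Hapax (freq=1): are, false, have, paper, to

5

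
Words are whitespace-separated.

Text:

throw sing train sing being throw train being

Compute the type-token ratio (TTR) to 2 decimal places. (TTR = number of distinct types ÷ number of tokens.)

0.50

N = 8 tokens, V = 4 types.
TTR = V / N = 4 / 8 = 0.50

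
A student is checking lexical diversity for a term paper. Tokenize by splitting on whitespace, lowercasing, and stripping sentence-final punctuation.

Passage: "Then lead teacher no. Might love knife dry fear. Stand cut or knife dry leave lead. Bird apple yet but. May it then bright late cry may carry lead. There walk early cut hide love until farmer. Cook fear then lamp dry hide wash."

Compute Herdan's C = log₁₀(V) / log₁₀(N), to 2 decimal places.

N = 44, V = 32.
log₁₀(V) = 1.505150, log₁₀(N) = 1.643453
C = 1.505150 / 1.643453 = 0.92

0.92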